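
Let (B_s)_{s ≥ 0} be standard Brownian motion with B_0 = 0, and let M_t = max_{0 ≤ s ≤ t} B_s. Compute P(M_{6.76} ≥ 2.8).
P(M_{6.76} ≥ 2.8) = 2·P(B_{6.76} ≥ 2.8) = 2(1 − Φ(2.8/√6.76)) ≈ 0.2815

By the reflection principle for Brownian motion, P(M_t ≥ a) = 2 · P(B_t ≥ a) for a ≥ 0. Since B_t ~ N(0, t), P(B_t ≥ 2.8) = 1 − Φ(2.8/√t) = 1 − Φ(2.8/√6.76) = 1 − Φ(1.0769). So
  P(M_{6.76} ≥ 2.8) = 2(1 − Φ(1.0769)) ≈ 0.2815.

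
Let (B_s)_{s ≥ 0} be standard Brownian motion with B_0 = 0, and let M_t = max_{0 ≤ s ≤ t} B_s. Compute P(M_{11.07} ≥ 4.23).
P(M_{11.07} ≥ 4.23) = 2·P(B_{11.07} ≥ 4.23) = 2(1 − Φ(4.23/√11.07)) ≈ 0.2036

By the reflection principle for Brownian motion, P(M_t ≥ a) = 2 · P(B_t ≥ a) for a ≥ 0. Since B_t ~ N(0, t), P(B_t ≥ 4.23) = 1 − Φ(4.23/√t) = 1 − Φ(4.23/√11.07) = 1 − Φ(1.2714). So
  P(M_{11.07} ≥ 4.23) = 2(1 − Φ(1.2714)) ≈ 0.2036.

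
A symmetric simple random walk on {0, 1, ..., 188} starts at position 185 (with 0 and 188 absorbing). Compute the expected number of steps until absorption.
E[τ | X_0 = 185] = 555

Let v_k = E[τ | X_0 = k]. Boundary: v_0 = v_188 = 0. Recurrence: v_k = 1 + (v_{k-1} + v_{k+1})/2 for 1 ≤ k ≤ 187. The particular solution to v_k − (v_{k-1} + v_{k+1})/2 = 1 is v_k = −k^2. Adding homogeneous solution A + B k and matching boundaries gives v_k = k (188 − k). Substituting k = 185: v_185 = 185 · 3 = 555.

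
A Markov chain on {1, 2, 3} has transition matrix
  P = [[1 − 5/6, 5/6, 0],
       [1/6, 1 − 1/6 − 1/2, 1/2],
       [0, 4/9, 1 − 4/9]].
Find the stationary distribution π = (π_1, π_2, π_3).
π = (8/93, 40/93, 15/31)

This is a birth-death chain on three states, which satisfies detailed balance: π_1 · P_{12} = π_2 · P_{21} and π_2 · P_{23} = π_3 · P_{32}.
From π_1 · 5/6 = π_2 · 1/6: π_2/π_1 = (5/6)/(1/6) = 5.
From π_2 · 1/2 = π_3 · 4/9: π_3/π_2 = (1/2)/(4/9) = 9/8.
Take π_1 proportional to 1; then unnormalized π = (1, 5, 45/8). Normalize by dividing by the sum 93/8:
  π = (8/93, 40/93, 15/31).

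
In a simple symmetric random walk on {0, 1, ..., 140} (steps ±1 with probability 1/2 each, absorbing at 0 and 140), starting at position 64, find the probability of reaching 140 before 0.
P(hit 140 before 0) = 64/140 = 16/35

Let u_k = P(hit 140 before 0 | start at k). Then u_0 = 0, u_140 = 1, and u_k = u_{k-1}/2 + u_{k+1}/2 for 1 ≤ k ≤ 139. This harmonic recurrence is solved by u_k = k/140, giving u_64 = 64/140 = 16/35.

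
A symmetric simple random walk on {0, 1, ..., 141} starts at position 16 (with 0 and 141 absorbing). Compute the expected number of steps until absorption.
E[τ | X_0 = 16] = 2000

Let v_k = E[τ | X_0 = k]. Boundary: v_0 = v_141 = 0. Recurrence: v_k = 1 + (v_{k-1} + v_{k+1})/2 for 1 ≤ k ≤ 140. The particular solution to v_k − (v_{k-1} + v_{k+1})/2 = 1 is v_k = −k^2. Adding homogeneous solution A + B k and matching boundaries gives v_k = k (141 − k). Substituting k = 16: v_16 = 16 · 125 = 2000.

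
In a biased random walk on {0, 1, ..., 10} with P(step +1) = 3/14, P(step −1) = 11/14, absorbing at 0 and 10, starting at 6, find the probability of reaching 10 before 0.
P(hit 10 before 0) = (1 − (11/3)^6) / (1 − (11/3)^10) = 1280691/231583621

Let u_k denote P(reach 10 before 0 | start at k). Boundary: u_0 = 0, u_10 = 1. Recurrence: u_k = 3/14·u_{k+1} + 11/14·u_{k-1} for 1 ≤ k ≤ 9. Try u_k = A + B·r^k with r = q/p = (11/14)/(3/14) = 11/3. Substitution satisfies the recurrence; boundary conditions give:
  u_k = (1 − r^k) / (1 − r^N) = (1 − (11/3)^6) / (1 − (11/3)^10) = 1280691/231583621.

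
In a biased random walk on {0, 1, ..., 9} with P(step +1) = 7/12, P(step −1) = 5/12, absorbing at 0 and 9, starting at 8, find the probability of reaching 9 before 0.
P(hit 9 before 0) = (1 − (5/7)^8) / (1 − (5/7)^9) = 18809616/19200241

Let u_k denote P(reach 9 before 0 | start at k). Boundary: u_0 = 0, u_9 = 1. Recurrence: u_k = 7/12·u_{k+1} + 5/12·u_{k-1} for 1 ≤ k ≤ 8. Try u_k = A + B·r^k with r = q/p = (5/12)/(7/12) = 5/7. Substitution satisfies the recurrence; boundary conditions give:
  u_k = (1 − r^k) / (1 − r^N) = (1 − (5/7)^8) / (1 − (5/7)^9) = 18809616/19200241.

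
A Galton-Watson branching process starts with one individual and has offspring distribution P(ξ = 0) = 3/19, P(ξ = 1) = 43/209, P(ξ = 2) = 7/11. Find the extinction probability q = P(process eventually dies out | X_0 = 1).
q = 33/133

The pgf is f(s) = 3/19 + 43/209·s + 7/11·s². The extinction probability q is the smallest fixed point of f in [0, 1]. Setting s = f(s):
  7/11·s² + (43/209 − 1)·s + 3/19 = 0
  7/11·s² − (3/19 + 7/11)·s + 3/19 = 0
which factors as (s − 1)·(7/11·s − 3/19) = 0, giving roots s = 1 and s = (3/19)/(7/11) = 33/133.
Mean offspring μ = 43/209 + 2·7/11 = 309/209 > 1 (supercritical), so q < 1. The extinction probability is the smaller root: q = (3/19)/(7/11) = 33/133.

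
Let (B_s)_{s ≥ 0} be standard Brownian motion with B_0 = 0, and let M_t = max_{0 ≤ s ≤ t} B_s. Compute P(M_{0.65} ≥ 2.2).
P(M_{0.65} ≥ 2.2) = 2·P(B_{0.65} ≥ 2.2) = 2(1 − Φ(2.2/√0.65)) ≈ 0.0064

By the reflection principle for Brownian motion, P(M_t ≥ a) = 2 · P(B_t ≥ a) for a ≥ 0. Since B_t ~ N(0, t), P(B_t ≥ 2.2) = 1 − Φ(2.2/√t) = 1 − Φ(2.2/√0.65) = 1 − Φ(2.7288). So
  P(M_{0.65} ≥ 2.2) = 2(1 − Φ(2.7288)) ≈ 0.0064.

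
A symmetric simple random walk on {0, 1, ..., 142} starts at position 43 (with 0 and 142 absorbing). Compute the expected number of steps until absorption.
E[τ | X_0 = 43] = 4257

Let v_k = E[τ | X_0 = k]. Boundary: v_0 = v_142 = 0. Recurrence: v_k = 1 + (v_{k-1} + v_{k+1})/2 for 1 ≤ k ≤ 141. The particular solution to v_k − (v_{k-1} + v_{k+1})/2 = 1 is v_k = −k^2. Adding homogeneous solution A + B k and matching boundaries gives v_k = k (142 − k). Substituting k = 43: v_43 = 43 · 99 = 4257.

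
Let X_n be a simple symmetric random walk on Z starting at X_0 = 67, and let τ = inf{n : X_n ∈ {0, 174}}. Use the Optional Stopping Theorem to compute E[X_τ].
E[X_τ] = 67

X_n is a martingale and τ is a bounded-mean stopping time (indeed τ is finite a.s. with bounded expectation since the walk is in a bounded region). By the OST, E[X_τ] = E[X_0] = 67. Equivalently: E[X_τ] = 174 · P(hit 174 first) + 0 · P(hit 0 first) = 174 · (67/174) = 67.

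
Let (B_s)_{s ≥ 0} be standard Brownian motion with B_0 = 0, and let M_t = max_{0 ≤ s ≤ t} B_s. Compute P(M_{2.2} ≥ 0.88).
P(M_{2.2} ≥ 0.88) = 2·P(B_{2.2} ≥ 0.88) = 2(1 − Φ(0.88/√2.2)) ≈ 0.5530

By the reflection principle for Brownian motion, P(M_t ≥ a) = 2 · P(B_t ≥ a) for a ≥ 0. Since B_t ~ N(0, t), P(B_t ≥ 0.88) = 1 − Φ(0.88/√t) = 1 − Φ(0.88/√2.2) = 1 − Φ(0.5933). So
  P(M_{2.2} ≥ 0.88) = 2(1 − Φ(0.5933)) ≈ 0.5530.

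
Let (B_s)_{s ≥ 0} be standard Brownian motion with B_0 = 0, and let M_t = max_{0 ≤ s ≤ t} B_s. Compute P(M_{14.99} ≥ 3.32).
P(M_{14.99} ≥ 3.32) = 2·P(B_{14.99} ≥ 3.32) = 2(1 − Φ(3.32/√14.99)) ≈ 0.3912

By the reflection principle for Brownian motion, P(M_t ≥ a) = 2 · P(B_t ≥ a) for a ≥ 0. Since B_t ~ N(0, t), P(B_t ≥ 3.32) = 1 − Φ(3.32/√t) = 1 − Φ(3.32/√14.99) = 1 − Φ(0.8575). So
  P(M_{14.99} ≥ 3.32) = 2(1 − Φ(0.8575)) ≈ 0.3912.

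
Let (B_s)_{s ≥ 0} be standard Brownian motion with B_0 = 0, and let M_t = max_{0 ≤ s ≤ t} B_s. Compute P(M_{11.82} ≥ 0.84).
P(M_{11.82} ≥ 0.84) = 2·P(B_{11.82} ≥ 0.84) = 2(1 − Φ(0.84/√11.82)) ≈ 0.8070

By the reflection principle for Brownian motion, P(M_t ≥ a) = 2 · P(B_t ≥ a) for a ≥ 0. Since B_t ~ N(0, t), P(B_t ≥ 0.84) = 1 − Φ(0.84/√t) = 1 − Φ(0.84/√11.82) = 1 − Φ(0.2443). So
  P(M_{11.82} ≥ 0.84) = 2(1 − Φ(0.2443)) ≈ 0.8070.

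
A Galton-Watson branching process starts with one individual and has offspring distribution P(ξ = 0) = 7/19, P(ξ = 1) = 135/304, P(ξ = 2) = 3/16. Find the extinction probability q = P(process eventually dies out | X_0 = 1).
q = 1

Mean offspring μ = 0·7/19 + 1·135/304 + 2·3/16 = 249/304 ≤ 1. For μ ≤ 1 with offspring not concentrated at 1, the Galton-Watson process goes extinct almost surely, so q = 1.
(Algebraic check: The pgf is f(s) = 7/19 + 135/304·s + 3/16·s². The extinction probability q is the smallest fixed point of f in [0, 1]. Setting s = f(s):
  3/16·s² + (135/304 − 1)·s + 7/19 = 0
  3/16·s² − (7/19 + 3/16)·s + 7/19 = 0
which factors as (s − 1)·(3/16·s − 7/19) = 0, giving roots s = 1 and s = (7/19)/(3/16) = 112/57. Since 112/57 ≥ 1, the smallest root in [0, 1] is s = 1.)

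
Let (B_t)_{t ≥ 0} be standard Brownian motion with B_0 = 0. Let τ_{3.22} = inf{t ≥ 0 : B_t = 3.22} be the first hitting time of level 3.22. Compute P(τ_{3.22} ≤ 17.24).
P(τ_{3.22} ≤ 17.24) = 2(1 − Φ(3.22/√17.24)) = 2(1 − Φ(0.7755)) ≈ 0.4380

By the reflection principle for standard BM, P(τ_b ≤ t) = 2 · P(B_t ≥ b). Since B_t ~ N(0, t), P(B_t ≥ 3.22) = 1 − Φ(3.22/√t) = 1 − Φ(3.22/√17.24) = 1 − Φ(0.7755) ≈ 0.21902. Doubling: P(τ_{3.22} ≤ 17.24) ≈ 2 · 0.21902 = 0.43804 ≈ 0.4380.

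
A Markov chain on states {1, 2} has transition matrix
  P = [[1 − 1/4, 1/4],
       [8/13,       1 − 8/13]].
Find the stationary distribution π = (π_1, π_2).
π_1 = 32/45, π_2 = 13/45

Solve πP = π with π_1 + π_2 = 1. From πP = π: π_1 · (1 − 1/4) + π_2 · 8/13 = π_1 ⇒ π_2 · 8/13 = π_1 · 1/4 ⇒ π_2/π_1 = (1/4)/(8/13) = 13/32. Together with π_1 + π_2 = 1:
  π_1 = (8/13)/(1/4 + 8/13) = (8/13)/(45/52) = 32/45,
  π_2 = (1/4)/(1/4 + 8/13) = (1/4)/(45/52) = 13/45.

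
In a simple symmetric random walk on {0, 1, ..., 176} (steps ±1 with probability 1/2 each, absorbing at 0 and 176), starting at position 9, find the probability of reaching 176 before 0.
P(hit 176 before 0) = 9/176

Let u_k = P(hit 176 before 0 | start at k). Then u_0 = 0, u_176 = 1, and u_k = u_{k-1}/2 + u_{k+1}/2 for 1 ≤ k ≤ 175. This harmonic recurrence is solved by u_k = k/176, giving u_9 = 9/176.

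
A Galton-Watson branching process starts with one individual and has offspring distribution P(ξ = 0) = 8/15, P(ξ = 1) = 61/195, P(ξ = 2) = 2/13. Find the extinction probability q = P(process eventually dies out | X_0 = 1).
q = 1

Mean offspring μ = 0·8/15 + 1·61/195 + 2·2/13 = 121/195 ≤ 1. For μ ≤ 1 with offspring not concentrated at 1, the Galton-Watson process goes extinct almost surely, so q = 1.
(Algebraic check: The pgf is f(s) = 8/15 + 61/195·s + 2/13·s². The extinction probability q is the smallest fixed point of f in [0, 1]. Setting s = f(s):
  2/13·s² + (61/195 − 1)·s + 8/15 = 0
  2/13·s² − (8/15 + 2/13)·s + 8/15 = 0
which factors as (s − 1)·(2/13·s − 8/15) = 0, giving roots s = 1 and s = (8/15)/(2/13) = 52/15. Since 52/15 ≥ 1, the smallest root in [0, 1] is s = 1.)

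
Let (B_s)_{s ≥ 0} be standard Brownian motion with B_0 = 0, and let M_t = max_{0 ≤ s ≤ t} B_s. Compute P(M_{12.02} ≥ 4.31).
P(M_{12.02} ≥ 4.31) = 2·P(B_{12.02} ≥ 4.31) = 2(1 − Φ(4.31/√12.02)) ≈ 0.2138

By the reflection principle for Brownian motion, P(M_t ≥ a) = 2 · P(B_t ≥ a) for a ≥ 0. Since B_t ~ N(0, t), P(B_t ≥ 4.31) = 1 − Φ(4.31/√t) = 1 − Φ(4.31/√12.02) = 1 − Φ(1.2432). So
  P(M_{12.02} ≥ 4.31) = 2(1 − Φ(1.2432)) ≈ 0.2138.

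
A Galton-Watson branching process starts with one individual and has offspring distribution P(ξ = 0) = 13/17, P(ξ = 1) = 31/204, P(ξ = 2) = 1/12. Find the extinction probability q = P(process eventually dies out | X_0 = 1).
q = 1

Mean offspring μ = 0·13/17 + 1·31/204 + 2·1/12 = 65/204 ≤ 1. For μ ≤ 1 with offspring not concentrated at 1, the Galton-Watson process goes extinct almost surely, so q = 1.
(Algebraic check: The pgf is f(s) = 13/17 + 31/204·s + 1/12·s². The extinction probability q is the smallest fixed point of f in [0, 1]. Setting s = f(s):
  1/12·s² + (31/204 − 1)·s + 13/17 = 0
  1/12·s² − (13/17 + 1/12)·s + 13/17 = 0
which factors as (s − 1)·(1/12·s − 13/17) = 0, giving roots s = 1 and s = (13/17)/(1/12) = 156/17. Since 156/17 ≥ 1, the smallest root in [0, 1] is s = 1.)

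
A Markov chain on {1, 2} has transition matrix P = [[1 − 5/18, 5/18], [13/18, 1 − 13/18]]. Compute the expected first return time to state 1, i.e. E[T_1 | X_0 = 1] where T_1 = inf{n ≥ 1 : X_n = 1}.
E[T_1 | X_0 = 1] = 1/π_1 = 18/13

For an irreducible recurrent Markov chain with stationary distribution π, E[T_i | X_0 = i] = 1/π_i (Kac's formula). Here π_1 = (13/18)/(5/18 + 13/18) = (13/18)/(1) = 13/18, so E[T_1 | X_0 = 1] = 1/π_1 = (5/18 + 13/18)/(13/18) = (1)/(13/18) = 18/13.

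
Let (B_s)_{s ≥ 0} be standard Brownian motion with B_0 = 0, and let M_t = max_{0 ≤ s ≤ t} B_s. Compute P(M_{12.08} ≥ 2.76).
P(M_{12.08} ≥ 2.76) = 2·P(B_{12.08} ≥ 2.76) = 2(1 − Φ(2.76/√12.08)) ≈ 0.4271

By the reflection principle for Brownian motion, P(M_t ≥ a) = 2 · P(B_t ≥ a) for a ≥ 0. Since B_t ~ N(0, t), P(B_t ≥ 2.76) = 1 − Φ(2.76/√t) = 1 − Φ(2.76/√12.08) = 1 − Φ(0.7941). So
  P(M_{12.08} ≥ 2.76) = 2(1 − Φ(0.7941)) ≈ 0.4271.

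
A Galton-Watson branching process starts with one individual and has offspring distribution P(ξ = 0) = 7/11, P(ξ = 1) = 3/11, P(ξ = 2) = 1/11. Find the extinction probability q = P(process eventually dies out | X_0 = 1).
q = 1

Mean offspring μ = 0·7/11 + 1·3/11 + 2·1/11 = 5/11 ≤ 1. For μ ≤ 1 with offspring not concentrated at 1, the Galton-Watson process goes extinct almost surely, so q = 1.
(Algebraic check: The pgf is f(s) = 7/11 + 3/11·s + 1/11·s². The extinction probability q is the smallest fixed point of f in [0, 1]. Setting s = f(s):
  1/11·s² + (3/11 − 1)·s + 7/11 = 0
  1/11·s² − (7/11 + 1/11)·s + 7/11 = 0
which factors as (s − 1)·(1/11·s − 7/11) = 0, giving roots s = 1 and s = (7/11)/(1/11) = 7. Since 7 ≥ 1, the smallest root in [0, 1] is s = 1.)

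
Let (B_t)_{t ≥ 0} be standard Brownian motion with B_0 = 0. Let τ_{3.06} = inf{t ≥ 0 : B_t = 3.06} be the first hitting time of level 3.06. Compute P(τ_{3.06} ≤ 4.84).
P(τ_{3.06} ≤ 4.84) = 2(1 − Φ(3.06/√4.84)) = 2(1 − Φ(1.3909)) ≈ 0.1643

By the reflection principle for standard BM, P(τ_b ≤ t) = 2 · P(B_t ≥ b). Since B_t ~ N(0, t), P(B_t ≥ 3.06) = 1 − Φ(3.06/√t) = 1 − Φ(3.06/√4.84) = 1 − Φ(1.3909) ≈ 0.08213. Doubling: P(τ_{3.06} ≤ 4.84) ≈ 2 · 0.08213 = 0.16426 ≈ 0.1643.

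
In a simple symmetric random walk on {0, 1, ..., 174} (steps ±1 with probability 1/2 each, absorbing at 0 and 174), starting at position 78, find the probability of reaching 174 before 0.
P(hit 174 before 0) = 78/174 = 13/29

Let u_k = P(hit 174 before 0 | start at k). Then u_0 = 0, u_174 = 1, and u_k = u_{k-1}/2 + u_{k+1}/2 for 1 ≤ k ≤ 173. This harmonic recurrence is solved by u_k = k/174, giving u_78 = 78/174 = 13/29.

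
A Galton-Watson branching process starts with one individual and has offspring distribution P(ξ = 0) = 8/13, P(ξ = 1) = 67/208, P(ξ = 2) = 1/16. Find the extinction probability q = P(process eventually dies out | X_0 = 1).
q = 1

Mean offspring μ = 0·8/13 + 1·67/208 + 2·1/16 = 93/208 ≤ 1. For μ ≤ 1 with offspring not concentrated at 1, the Galton-Watson process goes extinct almost surely, so q = 1.
(Algebraic check: The pgf is f(s) = 8/13 + 67/208·s + 1/16·s². The extinction probability q is the smallest fixed point of f in [0, 1]. Setting s = f(s):
  1/16·s² + (67/208 − 1)·s + 8/13 = 0
  1/16·s² − (8/13 + 1/16)·s + 8/13 = 0
which factors as (s − 1)·(1/16·s − 8/13) = 0, giving roots s = 1 and s = (8/13)/(1/16) = 128/13. Since 128/13 ≥ 1, the smallest root in [0, 1] is s = 1.)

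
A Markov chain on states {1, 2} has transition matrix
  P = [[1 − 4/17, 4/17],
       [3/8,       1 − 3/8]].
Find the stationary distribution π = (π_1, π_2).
π_1 = 51/83, π_2 = 32/83

Solve πP = π with π_1 + π_2 = 1. From πP = π: π_1 · (1 − 4/17) + π_2 · 3/8 = π_1 ⇒ π_2 · 3/8 = π_1 · 4/17 ⇒ π_2/π_1 = (4/17)/(3/8) = 32/51. Together with π_1 + π_2 = 1:
  π_1 = (3/8)/(4/17 + 3/8) = (3/8)/(83/136) = 51/83,
  π_2 = (4/17)/(4/17 + 3/8) = (4/17)/(83/136) = 32/83.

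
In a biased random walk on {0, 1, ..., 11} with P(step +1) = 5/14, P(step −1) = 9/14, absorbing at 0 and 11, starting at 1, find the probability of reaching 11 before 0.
P(hit 11 before 0) = (1 − (9/5)^1) / (1 − (9/5)^11) = 9765625/7833057871

Let u_k denote P(reach 11 before 0 | start at k). Boundary: u_0 = 0, u_11 = 1. Recurrence: u_k = 5/14·u_{k+1} + 9/14·u_{k-1} for 1 ≤ k ≤ 10. Try u_k = A + B·r^k with r = q/p = (9/14)/(5/14) = 9/5. Substitution satisfies the recurrence; boundary conditions give:
  u_k = (1 − r^k) / (1 − r^N) = (1 − (9/5)^1) / (1 − (9/5)^11) = 9765625/7833057871.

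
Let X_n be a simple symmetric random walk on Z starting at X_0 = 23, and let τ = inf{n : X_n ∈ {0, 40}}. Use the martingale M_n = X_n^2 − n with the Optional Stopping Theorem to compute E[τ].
E[τ] = 391

M_n = X_n^2 − n is a martingale (since E[X_{n+1}^2 | F_n] = X_n^2 + 1). By OST (τ has finite mean in a bounded region), E[M_τ] = E[M_0] = X_0^2 − 0 = 23^2 = 529. Also E[M_τ] = E[X_τ^2] − E[τ]. The walk exits at 0 or 40, with P(hit 40 first) = 23/40, so E[X_τ^2] = 40^2 · 23/40 + 0 = 920. Thus E[τ] = E[X_τ^2] − E[M_τ] = 920 − 529 = 391 = 23(40 − 23) = 391.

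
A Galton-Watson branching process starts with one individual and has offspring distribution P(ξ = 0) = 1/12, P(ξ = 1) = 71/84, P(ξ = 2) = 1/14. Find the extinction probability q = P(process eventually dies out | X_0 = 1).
q = 1

Mean offspring μ = 0·1/12 + 1·71/84 + 2·1/14 = 83/84 ≤ 1. For μ ≤ 1 with offspring not concentrated at 1, the Galton-Watson process goes extinct almost surely, so q = 1.
(Algebraic check: The pgf is f(s) = 1/12 + 71/84·s + 1/14·s². The extinction probability q is the smallest fixed point of f in [0, 1]. Setting s = f(s):
  1/14·s² + (71/84 − 1)·s + 1/12 = 0
  1/14·s² − (1/12 + 1/14)·s + 1/12 = 0
which factors as (s − 1)·(1/14·s − 1/12) = 0, giving roots s = 1 and s = (1/12)/(1/14) = 7/6. Since 7/6 ≥ 1, the smallest root in [0, 1] is s = 1.)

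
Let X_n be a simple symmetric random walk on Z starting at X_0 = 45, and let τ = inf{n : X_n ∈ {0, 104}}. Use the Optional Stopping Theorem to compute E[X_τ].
E[X_τ] = 45

X_n is a martingale and τ is a bounded-mean stopping time (indeed τ is finite a.s. with bounded expectation since the walk is in a bounded region). By the OST, E[X_τ] = E[X_0] = 45. Equivalently: E[X_τ] = 104 · P(hit 104 first) + 0 · P(hit 0 first) = 104 · (45/104) = 45.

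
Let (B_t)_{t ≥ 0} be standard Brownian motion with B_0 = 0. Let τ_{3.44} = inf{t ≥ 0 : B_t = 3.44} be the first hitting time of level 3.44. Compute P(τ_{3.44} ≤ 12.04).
P(τ_{3.44} ≤ 12.04) = 2(1 − Φ(3.44/√12.04)) = 2(1 − Φ(0.9914)) ≈ 0.3215

By the reflection principle for standard BM, P(τ_b ≤ t) = 2 · P(B_t ≥ b). Since B_t ~ N(0, t), P(B_t ≥ 3.44) = 1 − Φ(3.44/√t) = 1 − Φ(3.44/√12.04) = 1 − Φ(0.9914) ≈ 0.16075. Doubling: P(τ_{3.44} ≤ 12.04) ≈ 2 · 0.16075 = 0.32150 ≈ 0.3215.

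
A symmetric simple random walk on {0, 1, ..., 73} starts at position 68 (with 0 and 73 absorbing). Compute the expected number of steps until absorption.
E[τ | X_0 = 68] = 340

Let v_k = E[τ | X_0 = k]. Boundary: v_0 = v_73 = 0. Recurrence: v_k = 1 + (v_{k-1} + v_{k+1})/2 for 1 ≤ k ≤ 72. The particular solution to v_k − (v_{k-1} + v_{k+1})/2 = 1 is v_k = −k^2. Adding homogeneous solution A + B k and matching boundaries gives v_k = k (73 − k). Substituting k = 68: v_68 = 68 · 5 = 340.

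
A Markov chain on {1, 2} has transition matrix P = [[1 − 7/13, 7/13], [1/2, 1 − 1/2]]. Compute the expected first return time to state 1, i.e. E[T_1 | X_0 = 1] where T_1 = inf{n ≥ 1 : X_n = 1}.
E[T_1 | X_0 = 1] = 1/π_1 = 27/13

For an irreducible recurrent Markov chain with stationary distribution π, E[T_i | X_0 = i] = 1/π_i (Kac's formula). Here π_1 = (1/2)/(7/13 + 1/2) = (1/2)/(27/26) = 13/27, so E[T_1 | X_0 = 1] = 1/π_1 = (7/13 + 1/2)/(1/2) = (27/26)/(1/2) = 27/13.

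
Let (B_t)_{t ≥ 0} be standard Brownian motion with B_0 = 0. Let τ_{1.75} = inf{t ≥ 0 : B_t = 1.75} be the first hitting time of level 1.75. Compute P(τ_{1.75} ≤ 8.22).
P(τ_{1.75} ≤ 8.22) = 2(1 − Φ(1.75/√8.22)) = 2(1 − Φ(0.6104)) ≈ 0.5416

By the reflection principle for standard BM, P(τ_b ≤ t) = 2 · P(B_t ≥ b). Since B_t ~ N(0, t), P(B_t ≥ 1.75) = 1 − Φ(1.75/√t) = 1 − Φ(1.75/√8.22) = 1 − Φ(0.6104) ≈ 0.27080. Doubling: P(τ_{1.75} ≤ 8.22) ≈ 2 · 0.27080 = 0.54160 ≈ 0.5416.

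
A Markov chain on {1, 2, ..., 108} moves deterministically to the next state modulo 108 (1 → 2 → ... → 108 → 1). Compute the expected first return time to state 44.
E[T_44 | X_0 = 44] = 108

The chain cycles deterministically, so starting at state 44 it returns in exactly 108 steps. Equivalently, the stationary distribution is uniform π_j = 1/108 for every state j, so by Kac's formula E[T_44] = 1/π_44 = 108.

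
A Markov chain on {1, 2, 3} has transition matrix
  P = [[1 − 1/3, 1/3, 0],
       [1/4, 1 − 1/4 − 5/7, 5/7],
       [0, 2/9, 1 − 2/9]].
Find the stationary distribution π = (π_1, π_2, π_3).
π = (21/139, 28/139, 90/139)

This is a birth-death chain on three states, which satisfies detailed balance: π_1 · P_{12} = π_2 · P_{21} and π_2 · P_{23} = π_3 · P_{32}.
From π_1 · 1/3 = π_2 · 1/4: π_2/π_1 = (1/3)/(1/4) = 4/3.
From π_2 · 5/7 = π_3 · 2/9: π_3/π_2 = (5/7)/(2/9) = 45/14.
Take π_1 proportional to 1; then unnormalized π = (1, 4/3, 30/7). Normalize by dividing by the sum 139/21:
  π = (21/139, 28/139, 90/139).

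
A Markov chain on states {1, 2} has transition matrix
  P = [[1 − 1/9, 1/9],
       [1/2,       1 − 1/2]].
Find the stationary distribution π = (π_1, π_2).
π_1 = 9/11, π_2 = 2/11

Solve πP = π with π_1 + π_2 = 1. From πP = π: π_1 · (1 − 1/9) + π_2 · 1/2 = π_1 ⇒ π_2 · 1/2 = π_1 · 1/9 ⇒ π_2/π_1 = (1/9)/(1/2) = 2/9. Together with π_1 + π_2 = 1:
  π_1 = (1/2)/(1/9 + 1/2) = (1/2)/(11/18) = 9/11,
  π_2 = (1/9)/(1/9 + 1/2) = (1/9)/(11/18) = 2/11.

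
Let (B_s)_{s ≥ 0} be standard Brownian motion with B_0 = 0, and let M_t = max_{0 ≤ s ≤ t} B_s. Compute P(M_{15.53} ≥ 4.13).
P(M_{15.53} ≥ 4.13) = 2·P(B_{15.53} ≥ 4.13) = 2(1 − Φ(4.13/√15.53)) ≈ 0.2946

By the reflection principle for Brownian motion, P(M_t ≥ a) = 2 · P(B_t ≥ a) for a ≥ 0. Since B_t ~ N(0, t), P(B_t ≥ 4.13) = 1 − Φ(4.13/√t) = 1 − Φ(4.13/√15.53) = 1 − Φ(1.0480). So
  P(M_{15.53} ≥ 4.13) = 2(1 − Φ(1.0480)) ≈ 0.2946.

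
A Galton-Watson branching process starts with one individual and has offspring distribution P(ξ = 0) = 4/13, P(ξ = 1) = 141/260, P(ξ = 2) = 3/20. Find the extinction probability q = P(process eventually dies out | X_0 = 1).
q = 1

Mean offspring μ = 0·4/13 + 1·141/260 + 2·3/20 = 219/260 ≤ 1. For μ ≤ 1 with offspring not concentrated at 1, the Galton-Watson process goes extinct almost surely, so q = 1.
(Algebraic check: The pgf is f(s) = 4/13 + 141/260·s + 3/20·s². The extinction probability q is the smallest fixed point of f in [0, 1]. Setting s = f(s):
  3/20·s² + (141/260 − 1)·s + 4/13 = 0
  3/20·s² − (4/13 + 3/20)·s + 4/13 = 0
which factors as (s − 1)·(3/20·s − 4/13) = 0, giving roots s = 1 and s = (4/13)/(3/20) = 80/39. Since 80/39 ≥ 1, the smallest root in [0, 1] is s = 1.)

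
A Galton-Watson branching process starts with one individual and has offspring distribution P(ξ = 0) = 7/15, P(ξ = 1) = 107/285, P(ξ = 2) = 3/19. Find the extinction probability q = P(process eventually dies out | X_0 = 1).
q = 1

Mean offspring μ = 0·7/15 + 1·107/285 + 2·3/19 = 197/285 ≤ 1. For μ ≤ 1 with offspring not concentrated at 1, the Galton-Watson process goes extinct almost surely, so q = 1.
(Algebraic check: The pgf is f(s) = 7/15 + 107/285·s + 3/19·s². The extinction probability q is the smallest fixed point of f in [0, 1]. Setting s = f(s):
  3/19·s² + (107/285 − 1)·s + 7/15 = 0
  3/19·s² − (7/15 + 3/19)·s + 7/15 = 0
which factors as (s − 1)·(3/19·s − 7/15) = 0, giving roots s = 1 and s = (7/15)/(3/19) = 133/45. Since 133/45 ≥ 1, the smallest root in [0, 1] is s = 1.)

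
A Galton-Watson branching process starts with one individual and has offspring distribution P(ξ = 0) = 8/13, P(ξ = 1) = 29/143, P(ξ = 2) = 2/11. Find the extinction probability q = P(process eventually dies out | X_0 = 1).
q = 1

Mean offspring μ = 0·8/13 + 1·29/143 + 2·2/11 = 81/143 ≤ 1. For μ ≤ 1 with offspring not concentrated at 1, the Galton-Watson process goes extinct almost surely, so q = 1.
(Algebraic check: The pgf is f(s) = 8/13 + 29/143·s + 2/11·s². The extinction probability q is the smallest fixed point of f in [0, 1]. Setting s = f(s):
  2/11·s² + (29/143 − 1)·s + 8/13 = 0
  2/11·s² − (8/13 + 2/11)·s + 8/13 = 0
which factors as (s − 1)·(2/11·s − 8/13) = 0, giving roots s = 1 and s = (8/13)/(2/11) = 44/13. Since 44/13 ≥ 1, the smallest root in [0, 1] is s = 1.)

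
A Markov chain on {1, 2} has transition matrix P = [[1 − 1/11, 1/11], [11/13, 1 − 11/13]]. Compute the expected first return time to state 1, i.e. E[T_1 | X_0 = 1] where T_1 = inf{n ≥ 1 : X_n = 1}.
E[T_1 | X_0 = 1] = 1/π_1 = 134/121

For an irreducible recurrent Markov chain with stationary distribution π, E[T_i | X_0 = i] = 1/π_i (Kac's formula). Here π_1 = (11/13)/(1/11 + 11/13) = (11/13)/(134/143) = 121/134, so E[T_1 | X_0 = 1] = 1/π_1 = (1/11 + 11/13)/(11/13) = (134/143)/(11/13) = 134/121.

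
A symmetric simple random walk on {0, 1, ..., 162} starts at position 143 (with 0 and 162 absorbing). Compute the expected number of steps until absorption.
E[τ | X_0 = 143] = 2717

Let v_k = E[τ | X_0 = k]. Boundary: v_0 = v_162 = 0. Recurrence: v_k = 1 + (v_{k-1} + v_{k+1})/2 for 1 ≤ k ≤ 161. The particular solution to v_k − (v_{k-1} + v_{k+1})/2 = 1 is v_k = −k^2. Adding homogeneous solution A + B k and matching boundaries gives v_k = k (162 − k). Substituting k = 143: v_143 = 143 · 19 = 2717.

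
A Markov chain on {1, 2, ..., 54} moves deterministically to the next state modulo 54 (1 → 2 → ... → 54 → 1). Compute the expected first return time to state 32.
E[T_32 | X_0 = 32] = 54

The chain cycles deterministically, so starting at state 32 it returns in exactly 54 steps. Equivalently, the stationary distribution is uniform π_j = 1/54 for every state j, so by Kac's formula E[T_32] = 1/π_32 = 54.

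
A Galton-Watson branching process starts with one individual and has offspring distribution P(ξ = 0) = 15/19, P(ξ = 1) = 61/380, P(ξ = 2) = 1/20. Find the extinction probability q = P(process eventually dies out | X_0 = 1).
q = 1

Mean offspring μ = 0·15/19 + 1·61/380 + 2·1/20 = 99/380 ≤ 1. For μ ≤ 1 with offspring not concentrated at 1, the Galton-Watson process goes extinct almost surely, so q = 1.
(Algebraic check: The pgf is f(s) = 15/19 + 61/380·s + 1/20·s². The extinction probability q is the smallest fixed point of f in [0, 1]. Setting s = f(s):
  1/20·s² + (61/380 − 1)·s + 15/19 = 0
  1/20·s² − (15/19 + 1/20)·s + 15/19 = 0
which factors as (s − 1)·(1/20·s − 15/19) = 0, giving roots s = 1 and s = (15/19)/(1/20) = 300/19. Since 300/19 ≥ 1, the smallest root in [0, 1] is s = 1.)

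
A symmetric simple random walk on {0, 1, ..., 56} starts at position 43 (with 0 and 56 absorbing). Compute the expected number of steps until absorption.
E[τ | X_0 = 43] = 559

Let v_k = E[τ | X_0 = k]. Boundary: v_0 = v_56 = 0. Recurrence: v_k = 1 + (v_{k-1} + v_{k+1})/2 for 1 ≤ k ≤ 55. The particular solution to v_k − (v_{k-1} + v_{k+1})/2 = 1 is v_k = −k^2. Adding homogeneous solution A + B k and matching boundaries gives v_k = k (56 − k). Substituting k = 43: v_43 = 43 · 13 = 559.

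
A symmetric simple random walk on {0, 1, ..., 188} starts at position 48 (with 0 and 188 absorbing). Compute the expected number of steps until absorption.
E[τ | X_0 = 48] = 6720

Let v_k = E[τ | X_0 = k]. Boundary: v_0 = v_188 = 0. Recurrence: v_k = 1 + (v_{k-1} + v_{k+1})/2 for 1 ≤ k ≤ 187. The particular solution to v_k − (v_{k-1} + v_{k+1})/2 = 1 is v_k = −k^2. Adding homogeneous solution A + B k and matching boundaries gives v_k = k (188 − k). Substituting k = 48: v_48 = 48 · 140 = 6720.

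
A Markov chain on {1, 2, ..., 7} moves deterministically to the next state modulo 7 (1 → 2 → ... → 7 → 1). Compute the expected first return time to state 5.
E[T_5 | X_0 = 5] = 7

The chain cycles deterministically, so starting at state 5 it returns in exactly 7 steps. Equivalently, the stationary distribution is uniform π_j = 1/7 for every state j, so by Kac's formula E[T_5] = 1/π_5 = 7.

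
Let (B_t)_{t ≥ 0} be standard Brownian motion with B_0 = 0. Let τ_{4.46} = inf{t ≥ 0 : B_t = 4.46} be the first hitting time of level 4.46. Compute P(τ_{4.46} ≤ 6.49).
P(τ_{4.46} ≤ 6.49) = 2(1 − Φ(4.46/√6.49)) = 2(1 − Φ(1.7507)) ≈ 0.0800

By the reflection principle for standard BM, P(τ_b ≤ t) = 2 · P(B_t ≥ b). Since B_t ~ N(0, t), P(B_t ≥ 4.46) = 1 − Φ(4.46/√t) = 1 − Φ(4.46/√6.49) = 1 − Φ(1.7507) ≈ 0.04000. Doubling: P(τ_{4.46} ≤ 6.49) ≈ 2 · 0.04000 = 0.08000 ≈ 0.0800.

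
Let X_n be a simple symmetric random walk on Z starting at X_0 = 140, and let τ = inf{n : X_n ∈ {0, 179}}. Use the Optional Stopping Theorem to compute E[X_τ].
E[X_τ] = 140

X_n is a martingale and τ is a bounded-mean stopping time (indeed τ is finite a.s. with bounded expectation since the walk is in a bounded region). By the OST, E[X_τ] = E[X_0] = 140. Equivalently: E[X_τ] = 179 · P(hit 179 first) + 0 · P(hit 0 first) = 179 · (140/179) = 140.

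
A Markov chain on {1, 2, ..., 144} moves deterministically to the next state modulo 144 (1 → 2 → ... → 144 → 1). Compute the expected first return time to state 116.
E[T_116 | X_0 = 116] = 144

The chain cycles deterministically, so starting at state 116 it returns in exactly 144 steps. Equivalently, the stationary distribution is uniform π_j = 1/144 for every state j, so by Kac's formula E[T_116] = 1/π_116 = 144.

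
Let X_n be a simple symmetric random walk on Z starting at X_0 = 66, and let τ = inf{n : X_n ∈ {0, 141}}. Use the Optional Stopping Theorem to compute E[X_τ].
E[X_τ] = 66

X_n is a martingale and τ is a bounded-mean stopping time (indeed τ is finite a.s. with bounded expectation since the walk is in a bounded region). By the OST, E[X_τ] = E[X_0] = 66. Equivalently: E[X_τ] = 141 · P(hit 141 first) + 0 · P(hit 0 first) = 141 · (66/141) = 66.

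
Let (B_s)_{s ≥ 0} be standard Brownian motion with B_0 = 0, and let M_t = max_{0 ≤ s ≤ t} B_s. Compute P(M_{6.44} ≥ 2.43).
P(M_{6.44} ≥ 2.43) = 2·P(B_{6.44} ≥ 2.43) = 2(1 − Φ(2.43/√6.44)) ≈ 0.3383

By the reflection principle for Brownian motion, P(M_t ≥ a) = 2 · P(B_t ≥ a) for a ≥ 0. Since B_t ~ N(0, t), P(B_t ≥ 2.43) = 1 − Φ(2.43/√t) = 1 − Φ(2.43/√6.44) = 1 − Φ(0.9576). So
  P(M_{6.44} ≥ 2.43) = 2(1 − Φ(0.9576)) ≈ 0.3383.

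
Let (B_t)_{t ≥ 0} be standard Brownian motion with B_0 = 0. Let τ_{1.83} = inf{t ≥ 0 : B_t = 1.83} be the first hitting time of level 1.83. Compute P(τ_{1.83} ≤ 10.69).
P(τ_{1.83} ≤ 10.69) = 2(1 − Φ(1.83/√10.69)) = 2(1 − Φ(0.5597)) ≈ 0.5757

By the reflection principle for standard BM, P(τ_b ≤ t) = 2 · P(B_t ≥ b). Since B_t ~ N(0, t), P(B_t ≥ 1.83) = 1 − Φ(1.83/√t) = 1 − Φ(1.83/√10.69) = 1 − Φ(0.5597) ≈ 0.28784. Doubling: P(τ_{1.83} ≤ 10.69) ≈ 2 · 0.28784 = 0.57568 ≈ 0.5757.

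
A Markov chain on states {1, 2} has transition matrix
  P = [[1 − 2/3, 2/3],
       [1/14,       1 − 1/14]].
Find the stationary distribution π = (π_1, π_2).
π_1 = 3/31, π_2 = 28/31

Solve πP = π with π_1 + π_2 = 1. From πP = π: π_1 · (1 − 2/3) + π_2 · 1/14 = π_1 ⇒ π_2 · 1/14 = π_1 · 2/3 ⇒ π_2/π_1 = (2/3)/(1/14) = 28/3. Together with π_1 + π_2 = 1:
  π_1 = (1/14)/(2/3 + 1/14) = (1/14)/(31/42) = 3/31,
  π_2 = (2/3)/(2/3 + 1/14) = (2/3)/(31/42) = 28/31.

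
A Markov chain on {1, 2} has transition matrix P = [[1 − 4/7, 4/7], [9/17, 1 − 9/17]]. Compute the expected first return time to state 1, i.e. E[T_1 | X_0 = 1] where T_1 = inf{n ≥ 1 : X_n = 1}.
E[T_1 | X_0 = 1] = 1/π_1 = 131/63

For an irreducible recurrent Markov chain with stationary distribution π, E[T_i | X_0 = i] = 1/π_i (Kac's formula). Here π_1 = (9/17)/(4/7 + 9/17) = (9/17)/(131/119) = 63/131, so E[T_1 | X_0 = 1] = 1/π_1 = (4/7 + 9/17)/(9/17) = (131/119)/(9/17) = 131/63.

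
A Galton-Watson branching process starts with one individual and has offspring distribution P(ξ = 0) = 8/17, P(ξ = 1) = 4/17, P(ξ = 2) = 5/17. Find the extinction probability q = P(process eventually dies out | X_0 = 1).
q = 1

Mean offspring μ = 0·8/17 + 1·4/17 + 2·5/17 = 14/17 ≤ 1. For μ ≤ 1 with offspring not concentrated at 1, the Galton-Watson process goes extinct almost surely, so q = 1.
(Algebraic check: The pgf is f(s) = 8/17 + 4/17·s + 5/17·s². The extinction probability q is the smallest fixed point of f in [0, 1]. Setting s = f(s):
  5/17·s² + (4/17 − 1)·s + 8/17 = 0
  5/17·s² − (8/17 + 5/17)·s + 8/17 = 0
which factors as (s − 1)·(5/17·s − 8/17) = 0, giving roots s = 1 and s = (8/17)/(5/17) = 8/5. Since 8/5 ≥ 1, the smallest root in [0, 1] is s = 1.)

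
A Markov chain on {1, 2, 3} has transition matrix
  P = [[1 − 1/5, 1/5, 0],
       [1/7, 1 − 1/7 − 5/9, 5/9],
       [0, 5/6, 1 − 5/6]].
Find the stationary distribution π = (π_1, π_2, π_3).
π = (3/10, 21/50, 7/25)

This is a birth-death chain on three states, which satisfies detailed balance: π_1 · P_{12} = π_2 · P_{21} and π_2 · P_{23} = π_3 · P_{32}.
From π_1 · 1/5 = π_2 · 1/7: π_2/π_1 = (1/5)/(1/7) = 7/5.
From π_2 · 5/9 = π_3 · 5/6: π_3/π_2 = (5/9)/(5/6) = 2/3.
Take π_1 proportional to 1; then unnormalized π = (1, 7/5, 14/15). Normalize by dividing by the sum 10/3:
  π = (3/10, 21/50, 7/25).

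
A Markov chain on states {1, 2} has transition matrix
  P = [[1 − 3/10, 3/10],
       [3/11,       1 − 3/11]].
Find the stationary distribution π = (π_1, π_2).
π_1 = 10/21, π_2 = 11/21

Solve πP = π with π_1 + π_2 = 1. From πP = π: π_1 · (1 − 3/10) + π_2 · 3/11 = π_1 ⇒ π_2 · 3/11 = π_1 · 3/10 ⇒ π_2/π_1 = (3/10)/(3/11) = 11/10. Together with π_1 + π_2 = 1:
  π_1 = (3/11)/(3/10 + 3/11) = (3/11)/(63/110) = 10/21,
  π_2 = (3/10)/(3/10 + 3/11) = (3/10)/(63/110) = 11/21.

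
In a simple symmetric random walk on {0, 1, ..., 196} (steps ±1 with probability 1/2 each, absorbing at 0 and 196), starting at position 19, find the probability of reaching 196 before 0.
P(hit 196 before 0) = 19/196

Let u_k = P(hit 196 before 0 | start at k). Then u_0 = 0, u_196 = 1, and u_k = u_{k-1}/2 + u_{k+1}/2 for 1 ≤ k ≤ 195. This harmonic recurrence is solved by u_k = k/196, giving u_19 = 19/196.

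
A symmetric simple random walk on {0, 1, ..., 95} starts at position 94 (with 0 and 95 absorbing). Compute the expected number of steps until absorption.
E[τ | X_0 = 94] = 94

Let v_k = E[τ | X_0 = k]. Boundary: v_0 = v_95 = 0. Recurrence: v_k = 1 + (v_{k-1} + v_{k+1})/2 for 1 ≤ k ≤ 94. The particular solution to v_k − (v_{k-1} + v_{k+1})/2 = 1 is v_k = −k^2. Adding homogeneous solution A + B k and matching boundaries gives v_k = k (95 − k). Substituting k = 94: v_94 = 94 · 1 = 94.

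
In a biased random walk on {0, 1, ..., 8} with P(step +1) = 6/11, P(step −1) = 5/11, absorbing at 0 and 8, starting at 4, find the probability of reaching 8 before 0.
P(hit 8 before 0) = (1 − (5/6)^4) / (1 − (5/6)^8) = 1296/1921

Let u_k denote P(reach 8 before 0 | start at k). Boundary: u_0 = 0, u_8 = 1. Recurrence: u_k = 6/11·u_{k+1} + 5/11·u_{k-1} for 1 ≤ k ≤ 7. Try u_k = A + B·r^k with r = q/p = (5/11)/(6/11) = 5/6. Substitution satisfies the recurrence; boundary conditions give:
  u_k = (1 − r^k) / (1 − r^N) = (1 − (5/6)^4) / (1 − (5/6)^8) = 1296/1921.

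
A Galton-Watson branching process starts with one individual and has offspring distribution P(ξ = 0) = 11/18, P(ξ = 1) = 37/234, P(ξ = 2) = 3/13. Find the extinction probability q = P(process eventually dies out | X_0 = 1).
q = 1

Mean offspring μ = 0·11/18 + 1·37/234 + 2·3/13 = 145/234 ≤ 1. For μ ≤ 1 with offspring not concentrated at 1, the Galton-Watson process goes extinct almost surely, so q = 1.
(Algebraic check: The pgf is f(s) = 11/18 + 37/234·s + 3/13·s². The extinction probability q is the smallest fixed point of f in [0, 1]. Setting s = f(s):
  3/13·s² + (37/234 − 1)·s + 11/18 = 0
  3/13·s² − (11/18 + 3/13)·s + 11/18 = 0
which factors as (s − 1)·(3/13·s − 11/18) = 0, giving roots s = 1 and s = (11/18)/(3/13) = 143/54. Since 143/54 ≥ 1, the smallest root in [0, 1] is s = 1.)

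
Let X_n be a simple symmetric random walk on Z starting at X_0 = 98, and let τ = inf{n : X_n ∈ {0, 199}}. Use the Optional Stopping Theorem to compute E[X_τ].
E[X_τ] = 98

X_n is a martingale and τ is a bounded-mean stopping time (indeed τ is finite a.s. with bounded expectation since the walk is in a bounded region). By the OST, E[X_τ] = E[X_0] = 98. Equivalently: E[X_τ] = 199 · P(hit 199 first) + 0 · P(hit 0 first) = 199 · (98/199) = 98.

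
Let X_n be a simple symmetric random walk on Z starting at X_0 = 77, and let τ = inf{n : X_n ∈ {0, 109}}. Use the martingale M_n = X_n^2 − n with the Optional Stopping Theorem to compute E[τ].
E[τ] = 2464

M_n = X_n^2 − n is a martingale (since E[X_{n+1}^2 | F_n] = X_n^2 + 1). By OST (τ has finite mean in a bounded region), E[M_τ] = E[M_0] = X_0^2 − 0 = 77^2 = 5929. Also E[M_τ] = E[X_τ^2] − E[τ]. The walk exits at 0 or 109, with P(hit 109 first) = 77/109, so E[X_τ^2] = 109^2 · 77/109 + 0 = 8393. Thus E[τ] = E[X_τ^2] − E[M_τ] = 8393 − 5929 = 2464 = 77(109 − 77) = 2464.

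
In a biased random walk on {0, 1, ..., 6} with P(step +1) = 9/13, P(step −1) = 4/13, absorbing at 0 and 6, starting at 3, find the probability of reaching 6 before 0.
P(hit 6 before 0) = (1 − (4/9)^3) / (1 − (4/9)^6) = 729/793

Let u_k denote P(reach 6 before 0 | start at k). Boundary: u_0 = 0, u_6 = 1. Recurrence: u_k = 9/13·u_{k+1} + 4/13·u_{k-1} for 1 ≤ k ≤ 5. Try u_k = A + B·r^k with r = q/p = (4/13)/(9/13) = 4/9. Substitution satisfies the recurrence; boundary conditions give:
  u_k = (1 − r^k) / (1 − r^N) = (1 − (4/9)^3) / (1 − (4/9)^6) = 729/793.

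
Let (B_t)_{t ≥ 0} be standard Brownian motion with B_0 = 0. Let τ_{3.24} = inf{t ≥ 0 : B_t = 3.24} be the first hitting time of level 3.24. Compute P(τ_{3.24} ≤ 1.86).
P(τ_{3.24} ≤ 1.86) = 2(1 − Φ(3.24/√1.86)) = 2(1 − Φ(2.3757)) ≈ 0.0175

By the reflection principle for standard BM, P(τ_b ≤ t) = 2 · P(B_t ≥ b). Since B_t ~ N(0, t), P(B_t ≥ 3.24) = 1 − Φ(3.24/√t) = 1 − Φ(3.24/√1.86) = 1 − Φ(2.3757) ≈ 0.00876. Doubling: P(τ_{3.24} ≤ 1.86) ≈ 2 · 0.00876 = 0.01752 ≈ 0.0175.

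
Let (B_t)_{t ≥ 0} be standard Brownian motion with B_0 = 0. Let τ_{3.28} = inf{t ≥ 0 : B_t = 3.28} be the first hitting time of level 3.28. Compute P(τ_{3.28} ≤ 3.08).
P(τ_{3.28} ≤ 3.08) = 2(1 − Φ(3.28/√3.08)) = 2(1 − Φ(1.8690)) ≈ 0.0616

By the reflection principle for standard BM, P(τ_b ≤ t) = 2 · P(B_t ≥ b). Since B_t ~ N(0, t), P(B_t ≥ 3.28) = 1 − Φ(3.28/√t) = 1 − Φ(3.28/√3.08) = 1 − Φ(1.8690) ≈ 0.03081. Doubling: P(τ_{3.28} ≤ 3.08) ≈ 2 · 0.03081 = 0.06162 ≈ 0.0616.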